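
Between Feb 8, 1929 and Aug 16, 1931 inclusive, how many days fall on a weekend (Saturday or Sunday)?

Feb 8, 1929 is a Friday.
From Feb 8, 1929 to Aug 16, 1931 is 920 days inclusive.
920 = 7 × 131 + 3, so there are 131 full weeks plus 3 extra days.
Each full week contributes 2 weekend days (Sat, Sun): 131 × 2 = 262.
The 3 extra days are Fri, Sat, Sun — 2 of them qualify.
Total: 262 + 2 = 264.

264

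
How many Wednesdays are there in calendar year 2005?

52

January 1, 2005 is a Saturday.
The range spans 365 days (inclusive of both endpoints).
365 = 7 × 52 + 1, so there are 52 full weeks plus 1 extra day.
Each full week contributes one Wednesday: 52 so far.
The 1 extra day is Saturday — none qualify.
Total: 52 + 0 = 52.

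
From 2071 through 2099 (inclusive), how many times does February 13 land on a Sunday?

4

Day of week of February 13 in each year:
2071: Fri, 2072: Sat, 2073: Mon, 2074: Tue, 2075: Wed, 2076: Thu, 2077: Sat, 2078: Sun ✓, 2079: Mon, 2080: Tue, 2081: Thu, 2082: Fri, 2083: Sat, 2084: Sun ✓, 2085: Tue, 2086: Wed, 2087: Thu, 2088: Fri, 2089: Sun ✓, 2090: Mon, 2091: Tue, 2092: Wed, 2093: Fri, 2094: Sat, 2095: Sun ✓, 2096: Mon, 2097: Wed, 2098: Thu, 2099: Fri
Sundays: 2078, 2084, 2089, 2095.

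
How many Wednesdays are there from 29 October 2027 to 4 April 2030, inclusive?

29 October 2027 is a Friday.
The range spans 889 days (inclusive of both endpoints).
889 = 7 × 127, so the span is exactly 127 full weeks.
Each full week contributes one Wednesday: 127 so far.

127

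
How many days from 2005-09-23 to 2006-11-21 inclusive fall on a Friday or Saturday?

122

2005-09-23 is a Friday.
From 2005-09-23 to 2006-11-21 is 425 days inclusive.
425 = 7 × 60 + 5, so there are 60 full weeks plus 5 extra days.
Each full week contributes 2 days from the set (Fri, Sat): 60 × 2 = 120.
The 5 extra days are Friday, Saturday, Sunday, Monday, Tuesday — 2 of them qualify.
Total: 120 + 2 = 122.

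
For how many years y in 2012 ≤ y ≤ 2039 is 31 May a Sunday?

Day of week of May 31 in each year:
2012: Thu, 2013: Fri, 2014: Sat, 2015: Sun ✓, 2016: Tue, 2017: Wed, 2018: Thu, 2019: Fri, 2020: Sun ✓, 2021: Mon, 2022: Tue, 2023: Wed, 2024: Fri, 2025: Sat, 2026: Sun ✓, 2027: Mon, 2028: Wed, 2029: Thu, 2030: Fri, 2031: Sat, 2032: Mon, 2033: Tue, 2034: Wed, 2035: Thu, 2036: Sat, 2037: Sun ✓, 2038: Mon, 2039: Tue
Sundays: 2015, 2020, 2026, 2037.

4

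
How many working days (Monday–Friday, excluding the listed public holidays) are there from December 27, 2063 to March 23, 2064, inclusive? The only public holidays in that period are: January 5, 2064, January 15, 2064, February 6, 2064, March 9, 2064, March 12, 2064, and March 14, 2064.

December 27, 2063 is a Thursday.
From December 27, 2063 to March 23, 2064 is 88 days inclusive.
88 = 7 × 12 + 4, so there are 12 full weeks plus 4 extra days.
Each full week contributes 5 weekdays (Mon–Fri): 12 × 5 = 60.
The 4 extra days are Thursday, Friday, Saturday, Sunday — 2 of them qualify.
Total: 60 + 2 = 62.
Holidays: January 5, 2064 (Sat); January 15, 2064 (Tue); February 6, 2064 (Wed); March 9, 2064 (Sun); March 12, 2064 (Wed); March 14, 2064 (Fri).
4 of the 6 holidays fall on weekdays; the rest are weekends and were already excluded.
Business days: 62 − 4 = 58.

58 working days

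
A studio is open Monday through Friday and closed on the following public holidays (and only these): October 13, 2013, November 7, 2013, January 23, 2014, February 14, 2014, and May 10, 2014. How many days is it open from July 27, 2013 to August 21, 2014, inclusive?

276

July 27, 2013 is a Saturday.
From July 27, 2013 to August 21, 2014 is 391 days inclusive.
391 = 7 × 55 + 6, so there are 55 full weeks plus 6 extra days.
Each full week contributes 5 weekdays (Mon–Fri): 55 × 5 = 275.
The 6 extra days are Sat, Sun, Mon, Tue, Wed, Thu — 4 of them qualify.
Total: 275 + 4 = 279.
Holidays: October 13, 2013 (Sun); November 7, 2013 (Thu); January 23, 2014 (Thu); February 14, 2014 (Fri); May 10, 2014 (Sat).
3 of the 5 holidays fall on weekdays; the rest are weekends and were already excluded.
Business days: 279 − 3 = 276.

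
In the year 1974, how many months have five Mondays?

4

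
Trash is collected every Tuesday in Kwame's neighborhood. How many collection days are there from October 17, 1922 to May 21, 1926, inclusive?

188

October 17, 1922 is a Tuesday.
That's 1313 days from start to end, counting both.
1313 = 7 × 187 + 4, so there are 187 full weeks plus 4 extra days.
Each full week contributes one Tuesday: 187 so far.
The 4 extra days are Tuesday, Wednesday, Thursday, Friday — 1 of them qualifies.
Total: 187 + 1 = 188.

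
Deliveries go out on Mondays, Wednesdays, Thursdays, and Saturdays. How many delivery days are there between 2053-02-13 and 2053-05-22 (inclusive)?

2053-02-13 is a Thursday.
From 2053-02-13 to 2053-05-22 is 99 days inclusive.
99 = 7 × 14 + 1, so there are 14 full weeks plus 1 extra day.
Each full week contributes 4 days from the set (Mon, Wed, Thu, Sat): 14 × 4 = 56.
The 1 extra day is Thursday — 1 of them qualifies.
Total: 56 + 1 = 57.

57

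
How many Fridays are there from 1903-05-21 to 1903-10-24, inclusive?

1903-05-21 is a Thursday.
The range spans 157 days (inclusive of both endpoints).
157 = 7 × 22 + 3, so there are 22 full weeks plus 3 extra days.
Each full week contributes one Friday: 22 so far.
The 3 extra days are Thursday, Friday, Saturday — 1 of them qualifies.
Total: 22 + 1 = 23.

23 Fridays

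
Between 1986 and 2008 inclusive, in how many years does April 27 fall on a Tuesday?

3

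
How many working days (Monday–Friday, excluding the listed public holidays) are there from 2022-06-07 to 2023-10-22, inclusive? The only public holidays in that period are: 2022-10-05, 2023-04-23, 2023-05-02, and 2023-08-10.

356

2022-06-07 is a Tuesday.
From 2022-06-07 to 2023-10-22 is 503 days inclusive.
503 = 7 × 71 + 6, so there are 71 full weeks plus 6 extra days.
Each full week contributes 5 weekdays (Mon–Fri): 71 × 5 = 355.
The 6 extra days are Tue, Wed, Thu, Fri, Sat, Sun — 4 of them qualify.
Total: 355 + 4 = 359.
Holidays: 2022-10-05 (Wed); 2023-04-23 (Sun); 2023-05-02 (Tue); 2023-08-10 (Thu).
3 of the 4 holidays fall on weekdays; the rest are weekends and were already excluded.
Business days: 359 − 3 = 356.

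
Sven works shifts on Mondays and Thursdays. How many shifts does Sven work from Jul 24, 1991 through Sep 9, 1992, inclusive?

118

Jul 24, 1991 is a Wednesday.
From Jul 24, 1991 to Sep 9, 1992 is 414 days inclusive.
414 = 7 × 59 + 1, so there are 59 full weeks plus 1 extra day.
Each full week contributes 2 days from the set (Mon, Thu): 59 × 2 = 118.
The 1 extra day is Wednesday — none qualify.
Total: 118 + 0 = 118.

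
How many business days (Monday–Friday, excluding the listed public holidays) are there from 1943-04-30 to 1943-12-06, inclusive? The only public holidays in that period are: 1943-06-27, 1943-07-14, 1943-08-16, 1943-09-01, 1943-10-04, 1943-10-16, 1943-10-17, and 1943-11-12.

152

1943-04-30 is a Friday.
That's 221 days from start to end, counting both.
221 = 7 × 31 + 4, so there are 31 full weeks plus 4 extra days.
Each full week contributes 5 weekdays (Mon–Fri): 31 × 5 = 155.
The 4 extra days are Fri, Sat, Sun, Mon — 2 of them qualify.
Total: 155 + 2 = 157.
Holidays: 1943-06-27 (Sun); 1943-07-14 (Wed); 1943-08-16 (Mon); 1943-09-01 (Wed); 1943-10-04 (Mon); 1943-10-16 (Sat); 1943-10-17 (Sun); 1943-11-12 (Fri).
5 of the 8 holidays fall on weekdays; the rest are weekends and were already excluded.
Business days: 157 − 5 = 152.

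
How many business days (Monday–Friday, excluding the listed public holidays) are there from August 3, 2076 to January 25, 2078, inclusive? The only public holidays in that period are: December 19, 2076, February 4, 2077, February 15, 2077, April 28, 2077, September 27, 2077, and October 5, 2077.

382 business days

August 3, 2076 is a Monday.
The range spans 541 days (inclusive of both endpoints).
541 = 7 × 77 + 2, so there are 77 full weeks plus 2 extra days.
Each full week contributes 5 weekdays (Mon–Fri): 77 × 5 = 385.
The 2 extra days are Mon, Tue — 2 of them qualify.
Total: 385 + 2 = 387.
Holidays: December 19, 2076 (Sat); February 4, 2077 (Thu); February 15, 2077 (Mon); April 28, 2077 (Wed); September 27, 2077 (Mon); October 5, 2077 (Tue).
5 of the 6 holidays fall on weekdays; the rest are weekends and were already excluded.
Business days: 387 − 5 = 382.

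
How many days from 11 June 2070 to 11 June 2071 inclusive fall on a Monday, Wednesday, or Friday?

157

11 June 2070 is a Wednesday.
The range spans 366 days (inclusive of both endpoints).
366 = 7 × 52 + 2, so there are 52 full weeks plus 2 extra days.
Each full week contributes 3 days from the set (Mon, Wed, Fri): 52 × 3 = 156.
The 2 extra days are Wednesday, Thursday — 1 of them qualifies.
Total: 156 + 1 = 157.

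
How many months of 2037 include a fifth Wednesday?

A month has five Wednesdays exactly when Wednesday falls within its first (length − 28) days.
Jan: 31 days, starts Thu → 5 of Thu, Fri, Sat
Feb: 28 days, starts Sun → 5 of (none)
Mar: 31 days, starts Sun → 5 of Sun, Mon, Tue
Apr: 30 days, starts Wed → 5 of Wed, Thu ✓
May: 31 days, starts Fri → 5 of Fri, Sat, Sun
Jun: 30 days, starts Mon → 5 of Mon, Tue
Jul: 31 days, starts Wed → 5 of Wed, Thu, Fri ✓
Aug: 31 days, starts Sat → 5 of Sat, Sun, Mon
Sep: 30 days, starts Tue → 5 of Tue, Wed ✓
Oct: 31 days, starts Thu → 5 of Thu, Fri, Sat
Nov: 30 days, starts Sun → 5 of Sun, Mon
Dec: 31 days, starts Tue → 5 of Tue, Wed, Thu ✓
Months with five Wednesdays: Apr, Jul, Sep, Dec.

4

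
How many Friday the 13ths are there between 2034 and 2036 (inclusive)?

5

Friday-the-13ths by year:
2034: Jan, Oct
2035: Apr, Jul
2036: Jun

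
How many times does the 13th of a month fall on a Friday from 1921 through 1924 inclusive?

Friday-the-13ths by year:
1921: May
1922: Jan, Oct
1923: Apr, Jul
1924: Jun

6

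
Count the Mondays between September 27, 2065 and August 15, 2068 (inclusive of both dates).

151 Mondays

September 27, 2065 is a Sunday.
That's 1054 days from start to end, counting both.
1054 = 7 × 150 + 4, so there are 150 full weeks plus 4 extra days.
Each full week contributes one Monday: 150 so far.
The 4 extra days are Sunday, Monday, Tuesday, Wednesday — 1 of them qualifies.
Total: 150 + 1 = 151.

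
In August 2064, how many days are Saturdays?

August 1, 2064 is a Friday.
From August 1, 2064 to August 31, 2064 is 31 days inclusive.
31 = 7 × 4 + 3, so there are 4 full weeks plus 3 extra days.
Each full week contributes one Saturday: 4 so far.
The 3 extra days are Friday, Saturday, Sunday — 1 of them qualifies.
Total: 4 + 1 = 5.

5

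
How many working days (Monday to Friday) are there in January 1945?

Jan 1, 1945 is a Monday.
From Jan 1, 1945 to Jan 31, 1945 is 31 days inclusive.
31 = 7 × 4 + 3, so there are 4 full weeks plus 3 extra days.
Each full week contributes 5 weekdays (Mon–Fri): 4 × 5 = 20.
The 3 extra days are Mon, Tue, Wed — 3 of them qualify.
Total: 20 + 3 = 23.

23 weekdays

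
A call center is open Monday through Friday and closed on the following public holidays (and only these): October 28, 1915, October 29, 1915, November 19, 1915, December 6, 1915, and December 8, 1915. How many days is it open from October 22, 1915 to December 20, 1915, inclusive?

37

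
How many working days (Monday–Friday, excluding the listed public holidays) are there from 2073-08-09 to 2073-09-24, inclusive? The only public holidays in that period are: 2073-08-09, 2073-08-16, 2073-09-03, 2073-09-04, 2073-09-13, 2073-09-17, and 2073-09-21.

2073-08-09 is a Wednesday.
From 2073-08-09 to 2073-09-24 is 47 days inclusive.
47 = 7 × 6 + 5, so there are 6 full weeks plus 5 extra days.
Each full week contributes 5 weekdays (Mon–Fri): 6 × 5 = 30.
The 5 extra days are Wednesday, Thursday, Friday, Saturday, Sunday — 3 of them qualify.
Total: 30 + 3 = 33.
Holidays: 2073-08-09 (Wed); 2073-08-16 (Wed); 2073-09-03 (Sun); 2073-09-04 (Mon); 2073-09-13 (Wed); 2073-09-17 (Sun); 2073-09-21 (Thu).
5 of the 7 holidays fall on weekdays; the rest are weekends and were already excluded.
Business days: 33 − 5 = 28.

28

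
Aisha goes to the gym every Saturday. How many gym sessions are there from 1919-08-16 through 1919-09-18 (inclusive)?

1919-08-16 is a Saturday.
That's 34 days from start to end, counting both.
34 = 7 × 4 + 6, so there are 4 full weeks plus 6 extra days.
Each full week contributes one Saturday: 4 so far.
The 6 extra days are Saturday, Sunday, Monday, Tuesday, Wednesday, Thursday — 1 of them qualifies.
Total: 4 + 1 = 5.

5 Saturdays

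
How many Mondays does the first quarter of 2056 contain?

13

1 January 2056 is a Saturday.
That's 91 days from start to end, counting both.
91 = 7 × 13, so the span is exactly 13 full weeks.
Each full week contributes one Monday: 13 so far.
Total: 13.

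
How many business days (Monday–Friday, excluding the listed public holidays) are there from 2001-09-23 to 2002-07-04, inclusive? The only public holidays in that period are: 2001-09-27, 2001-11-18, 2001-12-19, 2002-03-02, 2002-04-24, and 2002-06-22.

2001-09-23 is a Sunday.
The range spans 285 days (inclusive of both endpoints).
285 = 7 × 40 + 5, so there are 40 full weeks plus 5 extra days.
Each full week contributes 5 weekdays (Mon–Fri): 40 × 5 = 200.
The 5 extra days are Sun, Mon, Tue, Wed, Thu — 4 of them qualify.
Total: 200 + 4 = 204.
Holidays: 2001-09-27 (Thu); 2001-11-18 (Sun); 2001-12-19 (Wed); 2002-03-02 (Sat); 2002-04-24 (Wed); 2002-06-22 (Sat).
3 of the 6 holidays fall on weekdays; the rest are weekends and were already excluded.
Business days: 204 − 3 = 201.

201 business days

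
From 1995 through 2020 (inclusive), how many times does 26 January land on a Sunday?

Day of week of January 26 in each year:
1995: Thu, 1996: Fri, 1997: Sun ✓, 1998: Mon, 1999: Tue, 2000: Wed, 2001: Fri, 2002: Sat, 2003: Sun ✓, 2004: Mon, 2005: Wed, 2006: Thu, 2007: Fri, 2008: Sat, 2009: Mon, 2010: Tue, 2011: Wed, 2012: Thu, 2013: Sat, 2014: Sun ✓, 2015: Mon, 2016: Tue, 2017: Thu, 2018: Fri, 2019: Sat, 2020: Sun ✓
Sundays: 1997, 2003, 2014, 2020.

4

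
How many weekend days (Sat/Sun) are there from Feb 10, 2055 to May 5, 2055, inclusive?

24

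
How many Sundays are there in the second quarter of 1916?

Apr 1, 1916 is a Saturday.
That's 91 days from start to end, counting both.
91 = 7 × 13, so the span is exactly 13 full weeks.
Each full week contributes one Sunday: 13 so far.
Total: 13.

13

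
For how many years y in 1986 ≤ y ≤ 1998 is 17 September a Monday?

1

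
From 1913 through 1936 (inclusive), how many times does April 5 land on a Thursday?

4

Day of week of April 5 in each year:
1913: Sat, 1914: Sun, 1915: Mon, 1916: Wed, 1917: Thu ✓, 1918: Fri, 1919: Sat, 1920: Mon, 1921: Tue, 1922: Wed, 1923: Thu ✓, 1924: Sat, 1925: Sun, 1926: Mon, 1927: Tue, 1928: Thu ✓, 1929: Fri, 1930: Sat, 1931: Sun, 1932: Tue, 1933: Wed, 1934: Thu ✓, 1935: Fri, 1936: Sun
Thursdays: 1917, 1923, 1928, 1934.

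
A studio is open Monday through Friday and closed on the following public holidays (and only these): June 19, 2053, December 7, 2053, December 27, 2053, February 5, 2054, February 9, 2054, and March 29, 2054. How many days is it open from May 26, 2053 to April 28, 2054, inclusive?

239 working days

May 26, 2053 is a Monday.
From May 26, 2053 to April 28, 2054 is 338 days inclusive.
338 = 7 × 48 + 2, so there are 48 full weeks plus 2 extra days.
Each full week contributes 5 weekdays (Mon–Fri): 48 × 5 = 240.
The 2 extra days are Mon, Tue — 2 of them qualify.
Total: 240 + 2 = 242.
Holidays: June 19, 2053 (Thu); December 7, 2053 (Sun); December 27, 2053 (Sat); February 5, 2054 (Thu); February 9, 2054 (Mon); March 29, 2054 (Sun).
3 of the 6 holidays fall on weekdays; the rest are weekends and were already excluded.
Business days: 242 − 3 = 239.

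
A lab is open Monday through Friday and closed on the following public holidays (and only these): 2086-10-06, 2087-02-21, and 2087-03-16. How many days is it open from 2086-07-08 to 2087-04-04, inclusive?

2086-07-08 is a Monday.
That's 271 days from start to end, counting both.
271 = 7 × 38 + 5, so there are 38 full weeks plus 5 extra days.
Each full week contributes 5 weekdays (Mon–Fri): 38 × 5 = 190.
The 5 extra days are Monday, Tuesday, Wednesday, Thursday, Friday — 5 of them qualify.
Total: 190 + 5 = 195.
Holidays: 2086-10-06 (Sun); 2087-02-21 (Fri); 2087-03-16 (Sun).
1 of the 3 holidays fall on weekdays; the rest are weekends and were already excluded.
Business days: 195 − 1 = 194.

194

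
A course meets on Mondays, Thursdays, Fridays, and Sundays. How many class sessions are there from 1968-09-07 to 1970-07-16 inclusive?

387

1968-09-07 is a Saturday.
The range spans 678 days (inclusive of both endpoints).
678 = 7 × 96 + 6, so there are 96 full weeks plus 6 extra days.
Each full week contributes 4 days from the set (Mon, Thu, Fri, Sun): 96 × 4 = 384.
The 6 extra days are Saturday, Sunday, Monday, Tuesday, Wednesday, Thursday — 3 of them qualify.
Total: 384 + 3 = 387.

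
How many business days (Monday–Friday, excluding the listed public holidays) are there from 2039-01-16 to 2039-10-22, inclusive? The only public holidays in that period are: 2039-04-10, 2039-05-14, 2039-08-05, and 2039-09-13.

2039-01-16 is a Sunday.
That's 280 days from start to end, counting both.
280 = 7 × 40, so the span is exactly 40 full weeks.
Each full week contributes 5 weekdays (Mon–Fri): 40 × 5 = 200.
Holidays: 2039-04-10 (Sun); 2039-05-14 (Sat); 2039-08-05 (Fri); 2039-09-13 (Tue).
2 of the 4 holidays fall on weekdays; the rest are weekends and were already excluded.
Business days: 200 − 2 = 198.

198 business days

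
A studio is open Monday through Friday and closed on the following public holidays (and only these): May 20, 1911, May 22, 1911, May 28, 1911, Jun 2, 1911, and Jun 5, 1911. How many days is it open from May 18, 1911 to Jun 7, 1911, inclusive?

May 18, 1911 is a Thursday.
That's 21 days from start to end, counting both.
21 = 7 × 3, so the span is exactly 3 full weeks.
Each full week contributes 5 weekdays (Mon–Fri): 3 × 5 = 15.
Holidays: May 20, 1911 (Sat); May 22, 1911 (Mon); May 28, 1911 (Sun); Jun 2, 1911 (Fri); Jun 5, 1911 (Mon).
3 of the 5 holidays fall on weekdays; the rest are weekends and were already excluded.
Business days: 15 − 3 = 12.

12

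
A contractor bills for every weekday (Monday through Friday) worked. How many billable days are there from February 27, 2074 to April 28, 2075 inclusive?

February 27, 2074 is a Tuesday.
From February 27, 2074 to April 28, 2075 is 426 days inclusive.
426 = 7 × 60 + 6, so there are 60 full weeks plus 6 extra days.
Each full week contributes 5 weekdays (Mon–Fri): 60 × 5 = 300.
The 6 extra days are Tue, Wed, Thu, Fri, Sat, Sun — 4 of them qualify.
Total: 300 + 4 = 304.

304 weekdays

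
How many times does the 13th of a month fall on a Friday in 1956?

The 13th falls on a Friday when the month's 13th has weekday Fri.
Jan 13 is Fri ✓; Feb 13 is Mon; Mar 13 is Tue; Apr 13 is Fri ✓; May 13 is Sun; Jun 13 is Wed; Jul 13 is Fri ✓; Aug 13 is Mon; Sep 13 is Thu; Oct 13 is Sat; Nov 13 is Tue; Dec 13 is Thu.
Friday the 13ths: Jan, Apr, Jul.

3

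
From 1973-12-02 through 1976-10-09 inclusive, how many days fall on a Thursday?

149

1973-12-02 is a Sunday.
That's 1043 days from start to end, counting both.
1043 = 7 × 149, so the span is exactly 149 full weeks.
Each full week contributes one Thursday: 149 so far.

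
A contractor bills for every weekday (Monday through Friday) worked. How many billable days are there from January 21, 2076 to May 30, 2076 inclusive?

94

January 21, 2076 is a Tuesday.
From January 21, 2076 to May 30, 2076 is 131 days inclusive.
131 = 7 × 18 + 5, so there are 18 full weeks plus 5 extra days.
Each full week contributes 5 weekdays (Mon–Fri): 18 × 5 = 90.
The 5 extra days are Tuesday, Wednesday, Thursday, Friday, Saturday — 4 of them qualify.
Total: 90 + 4 = 94.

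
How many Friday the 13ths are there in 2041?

The 13th falls on a Friday when the month's 13th has weekday Fri.
Jan 13 is Sun; Feb 13 is Wed; Mar 13 is Wed; Apr 13 is Sat; May 13 is Mon; Jun 13 is Thu; Jul 13 is Sat; Aug 13 is Tue; Sep 13 is Fri ✓; Oct 13 is Sun; Nov 13 is Wed; Dec 13 is Fri ✓.
Friday the 13ths: Sep, Dec.

2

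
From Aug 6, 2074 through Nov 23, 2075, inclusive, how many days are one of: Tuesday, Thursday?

136

Aug 6, 2074 is a Monday.
That's 475 days from start to end, counting both.
475 = 7 × 67 + 6, so there are 67 full weeks plus 6 extra days.
Each full week contributes 2 days from the set (Tue, Thu): 67 × 2 = 134.
The 6 extra days are Mon, Tue, Wed, Thu, Fri, Sat — 2 of them qualify.
Total: 134 + 2 = 136.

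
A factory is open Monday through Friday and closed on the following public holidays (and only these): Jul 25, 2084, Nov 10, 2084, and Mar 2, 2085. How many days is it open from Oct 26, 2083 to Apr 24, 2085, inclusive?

Oct 26, 2083 is a Tuesday.
The range spans 547 days (inclusive of both endpoints).
547 = 7 × 78 + 1, so there are 78 full weeks plus 1 extra day.
Each full week contributes 5 weekdays (Mon–Fri): 78 × 5 = 390.
The 1 extra day is Tue — 1 of them qualifies.
Total: 390 + 1 = 391.
Holidays: Jul 25, 2084 (Tue); Nov 10, 2084 (Fri); Mar 2, 2085 (Fri).
All 3 holidays fall on weekdays, so subtract 3.
Business days: 391 − 3 = 388.

388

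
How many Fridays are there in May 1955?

May 1, 1955 is a Sunday.
That's 31 days from start to end, counting both.
31 = 7 × 4 + 3, so there are 4 full weeks plus 3 extra days.
Each full week contributes one Friday: 4 so far.
The 3 extra days are Sun, Mon, Tue — none qualify.
Total: 4 + 0 = 4.

4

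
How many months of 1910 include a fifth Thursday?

4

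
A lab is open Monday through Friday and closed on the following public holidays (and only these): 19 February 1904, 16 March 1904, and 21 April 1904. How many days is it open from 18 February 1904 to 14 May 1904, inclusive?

18 February 1904 is a Thursday.
The range spans 87 days (inclusive of both endpoints).
87 = 7 × 12 + 3, so there are 12 full weeks plus 3 extra days.
Each full week contributes 5 weekdays (Mon–Fri): 12 × 5 = 60.
The 3 extra days are Thursday, Friday, Saturday — 2 of them qualify.
Total: 60 + 2 = 62.
Holidays: 19 February 1904 (Fri); 16 March 1904 (Wed); 21 April 1904 (Thu).
All 3 holidays fall on weekdays, so subtract 3.
Business days: 62 − 3 = 59.

59 working days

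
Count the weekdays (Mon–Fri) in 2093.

January 1, 2093 is a Thursday.
The range spans 365 days (inclusive of both endpoints).
365 = 7 × 52 + 1, so there are 52 full weeks plus 1 extra day.
Each full week contributes 5 weekdays (Mon–Fri): 52 × 5 = 260.
The 1 extra day is Thu — 1 of them qualifies.
Total: 260 + 1 = 261.

261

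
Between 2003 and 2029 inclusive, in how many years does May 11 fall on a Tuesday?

4

Day of week of May 11 in each year:
2003: Sun, 2004: Tue ✓, 2005: Wed, 2006: Thu, 2007: Fri, 2008: Sun, 2009: Mon, 2010: Tue ✓, 2011: Wed, 2012: Fri, 2013: Sat, 2014: Sun, 2015: Mon, 2016: Wed, 2017: Thu, 2018: Fri, 2019: Sat, 2020: Mon, 2021: Tue ✓, 2022: Wed, 2023: Thu, 2024: Sat, 2025: Sun, 2026: Mon, 2027: Tue ✓, 2028: Thu, 2029: Fri
Tuesdays: 2004, 2010, 2021, 2027.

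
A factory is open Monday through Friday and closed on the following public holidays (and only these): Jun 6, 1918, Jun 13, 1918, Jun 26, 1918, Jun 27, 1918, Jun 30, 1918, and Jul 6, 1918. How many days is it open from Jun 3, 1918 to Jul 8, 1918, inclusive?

Jun 3, 1918 is a Monday.
From Jun 3, 1918 to Jul 8, 1918 is 36 days inclusive.
36 = 7 × 5 + 1, so there are 5 full weeks plus 1 extra day.
Each full week contributes 5 weekdays (Mon–Fri): 5 × 5 = 25.
The 1 extra day is Monday — 1 of them qualifies.
Total: 25 + 1 = 26.
Holidays: Jun 6, 1918 (Thu); Jun 13, 1918 (Thu); Jun 26, 1918 (Wed); Jun 27, 1918 (Thu); Jun 30, 1918 (Sun); Jul 6, 1918 (Sat).
4 of the 6 holidays fall on weekdays; the rest are weekends and were already excluded.
Business days: 26 − 4 = 22.

22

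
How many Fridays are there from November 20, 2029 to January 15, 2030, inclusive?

November 20, 2029 is a Tuesday.
The range spans 57 days (inclusive of both endpoints).
57 = 7 × 8 + 1, so there are 8 full weeks plus 1 extra day.
Each full week contributes one Friday: 8 so far.
The 1 extra day is Tue — none qualify.
Total: 8 + 0 = 8.

8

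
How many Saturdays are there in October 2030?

October 1, 2030 is a Tuesday.
That's 31 days from start to end, counting both.
31 = 7 × 4 + 3, so there are 4 full weeks plus 3 extra days.
Each full week contributes one Saturday: 4 so far.
The 3 extra days are Tuesday, Wednesday, Thursday — none qualify.
Total: 4 + 0 = 4.

4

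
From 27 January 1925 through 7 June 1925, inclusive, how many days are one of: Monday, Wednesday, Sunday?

27 January 1925 is a Tuesday.
That's 132 days from start to end, counting both.
132 = 7 × 18 + 6, so there are 18 full weeks plus 6 extra days.
Each full week contributes 3 days from the set (Mon, Wed, Sun): 18 × 3 = 54.
The 6 extra days are Tue, Wed, Thu, Fri, Sat, Sun — 2 of them qualify.
Total: 54 + 2 = 56.

56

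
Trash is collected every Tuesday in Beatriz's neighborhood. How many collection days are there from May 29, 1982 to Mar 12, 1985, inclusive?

146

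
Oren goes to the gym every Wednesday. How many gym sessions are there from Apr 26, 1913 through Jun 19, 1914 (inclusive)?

Apr 26, 1913 is a Saturday.
That's 420 days from start to end, counting both.
420 = 7 × 60, so the span is exactly 60 full weeks.
Each full week contributes one Wednesday: 60 so far.

60 Wednesdays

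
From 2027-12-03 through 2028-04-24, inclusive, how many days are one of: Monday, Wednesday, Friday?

62

2027-12-03 is a Friday.
The range spans 144 days (inclusive of both endpoints).
144 = 7 × 20 + 4, so there are 20 full weeks plus 4 extra days.
Each full week contributes 3 days from the set (Mon, Wed, Fri): 20 × 3 = 60.
The 4 extra days are Friday, Saturday, Sunday, Monday — 2 of them qualify.
Total: 60 + 2 = 62.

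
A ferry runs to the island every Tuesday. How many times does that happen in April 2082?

4

April 1, 2082 is a Wednesday.
The range spans 30 days (inclusive of both endpoints).
30 = 7 × 4 + 2, so there are 4 full weeks plus 2 extra days.
Each full week contributes one Tuesday: 4 so far.
The 2 extra days are Wed, Thu — none qualify.
Total: 4 + 0 = 4.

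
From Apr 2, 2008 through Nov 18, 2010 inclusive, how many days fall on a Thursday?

138

Apr 2, 2008 is a Wednesday.
The range spans 961 days (inclusive of both endpoints).
961 = 7 × 137 + 2, so there are 137 full weeks plus 2 extra days.
Each full week contributes one Thursday: 137 so far.
The 2 extra days are Wednesday, Thursday — 1 of them qualifies.
Total: 137 + 1 = 138.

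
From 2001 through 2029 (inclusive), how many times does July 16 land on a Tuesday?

Day of week of July 16 in each year:
2001: Mon, 2002: Tue ✓, 2003: Wed, 2004: Fri, 2005: Sat, 2006: Sun, 2007: Mon, 2008: Wed, 2009: Thu, 2010: Fri, 2011: Sat, 2012: Mon, 2013: Tue ✓, 2014: Wed, 2015: Thu, 2016: Sat, 2017: Sun, 2018: Mon, 2019: Tue ✓, 2020: Thu, 2021: Fri, 2022: Sat, 2023: Sun, 2024: Tue ✓, 2025: Wed, 2026: Thu, 2027: Fri, 2028: Sun, 2029: Mon
Tuesdays: 2002, 2013, 2019, 2024.

4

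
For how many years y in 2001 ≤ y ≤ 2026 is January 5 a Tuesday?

3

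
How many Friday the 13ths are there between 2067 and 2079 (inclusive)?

Friday-the-13ths by year:
2067: May
2068: Jan, Apr, Jul
2069: Sep, Dec
2070: Jun
2071: Feb, Mar, Nov
2072: May
2073: Jan, Oct
2074: Apr, Jul
2075: Sep, Dec
2076: Mar, Nov
2077: Aug
2078: May
2079: Jan, Oct

23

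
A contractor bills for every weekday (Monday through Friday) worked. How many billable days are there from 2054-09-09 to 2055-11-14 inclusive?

2054-09-09 is a Wednesday.
The range spans 432 days (inclusive of both endpoints).
432 = 7 × 61 + 5, so there are 61 full weeks plus 5 extra days.
Each full week contributes 5 weekdays (Mon–Fri): 61 × 5 = 305.
The 5 extra days are Wed, Thu, Fri, Sat, Sun — 3 of them qualify.
Total: 305 + 3 = 308.

308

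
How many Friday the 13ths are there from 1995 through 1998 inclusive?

Friday-the-13ths by year:
1995: Jan, Oct
1996: Sep, Dec
1997: Jun
1998: Feb, Mar, Nov

8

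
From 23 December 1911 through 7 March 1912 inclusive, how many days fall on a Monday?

11 Mondays

23 December 1911 is a Saturday.
From 23 December 1911 to 7 March 1912 is 76 days inclusive.
76 = 7 × 10 + 6, so there are 10 full weeks plus 6 extra days.
Each full week contributes one Monday: 10 so far.
The 6 extra days are Sat, Sun, Mon, Tue, Wed, Thu — 1 of them qualifies.
Total: 10 + 1 = 11.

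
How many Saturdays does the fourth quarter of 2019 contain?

Oct 1, 2019 is a Tuesday.
That's 92 days from start to end, counting both.
92 = 7 × 13 + 1, so there are 13 full weeks plus 1 extra day.
Each full week contributes one Saturday: 13 so far.
The 1 extra day is Tue — none qualify.
Total: 13 + 0 = 13.

13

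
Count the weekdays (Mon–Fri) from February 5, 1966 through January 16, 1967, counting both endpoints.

February 5, 1966 is a Saturday.
From February 5, 1966 to January 16, 1967 is 346 days inclusive.
346 = 7 × 49 + 3, so there are 49 full weeks plus 3 extra days.
Each full week contributes 5 weekdays (Mon–Fri): 49 × 5 = 245.
The 3 extra days are Sat, Sun, Mon — 1 of them qualifies.
Total: 245 + 1 = 246.

246 weekdays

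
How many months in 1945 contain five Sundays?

A month has five Sundays exactly when Sunday falls within its first (length − 28) days.
Jan: 31 days, starts Mon → 5 of Mon, Tue, Wed
Feb: 28 days, starts Thu → 5 of (none)
Mar: 31 days, starts Thu → 5 of Thu, Fri, Sat
Apr: 30 days, starts Sun → 5 of Sun, Mon ✓
May: 31 days, starts Tue → 5 of Tue, Wed, Thu
Jun: 30 days, starts Fri → 5 of Fri, Sat
Jul: 31 days, starts Sun → 5 of Sun, Mon, Tue ✓
Aug: 31 days, starts Wed → 5 of Wed, Thu, Fri
Sep: 30 days, starts Sat → 5 of Sat, Sun ✓
Oct: 31 days, starts Mon → 5 of Mon, Tue, Wed
Nov: 30 days, starts Thu → 5 of Thu, Fri
Dec: 31 days, starts Sat → 5 of Sat, Sun, Mon ✓
Months with five Sundays: Apr, Jul, Sep, Dec.

4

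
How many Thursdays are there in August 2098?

1 August 2098 is a Friday.
From 1 August 2098 to 31 August 2098 is 31 days inclusive.
31 = 7 × 4 + 3, so there are 4 full weeks plus 3 extra days.
Each full week contributes one Thursday: 4 so far.
The 3 extra days are Fri, Sat, Sun — none qualify.
Total: 4 + 0 = 4.

4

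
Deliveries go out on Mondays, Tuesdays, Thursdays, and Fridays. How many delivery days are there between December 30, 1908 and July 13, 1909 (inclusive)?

December 30, 1908 is a Wednesday.
The range spans 196 days (inclusive of both endpoints).
196 = 7 × 28, so the span is exactly 28 full weeks.
Each full week contributes 4 days from the set (Mon, Tue, Thu, Fri): 28 × 4 = 112.

112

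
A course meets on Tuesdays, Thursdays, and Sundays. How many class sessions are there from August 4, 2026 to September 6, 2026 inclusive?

15

August 4, 2026 is a Tuesday.
That's 34 days from start to end, counting both.
34 = 7 × 4 + 6, so there are 4 full weeks plus 6 extra days.
Each full week contributes 3 days from the set (Tue, Thu, Sun): 4 × 3 = 12.
The 6 extra days are Tue, Wed, Thu, Fri, Sat, Sun — 3 of them qualify.
Total: 12 + 3 = 15.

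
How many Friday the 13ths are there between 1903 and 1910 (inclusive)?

Friday-the-13ths by year:
1903: Feb, Mar, Nov
1904: May
1905: Jan, Oct
1906: Apr, Jul
1907: Sep, Dec
1908: Mar, Nov
1909: Aug
1910: May

14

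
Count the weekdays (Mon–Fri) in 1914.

1 January 1914 is a Thursday.
That's 365 days from start to end, counting both.
365 = 7 × 52 + 1, so there are 52 full weeks plus 1 extra day.
Each full week contributes 5 weekdays (Mon–Fri): 52 × 5 = 260.
The 1 extra day is Thu — 1 of them qualifies.
Total: 260 + 1 = 261.

261 weekdays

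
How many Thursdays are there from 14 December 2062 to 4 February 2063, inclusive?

8

14 December 2062 is a Thursday.
That's 53 days from start to end, counting both.
53 = 7 × 7 + 4, so there are 7 full weeks plus 4 extra days.
Each full week contributes one Thursday: 7 so far.
The 4 extra days are Thursday, Friday, Saturday, Sunday — 1 of them qualifies.
Total: 7 + 1 = 8.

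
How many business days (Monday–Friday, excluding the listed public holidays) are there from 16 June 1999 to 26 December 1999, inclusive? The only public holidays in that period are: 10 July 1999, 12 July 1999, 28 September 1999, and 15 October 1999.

16 June 1999 is a Wednesday.
That's 194 days from start to end, counting both.
194 = 7 × 27 + 5, so there are 27 full weeks plus 5 extra days.
Each full week contributes 5 weekdays (Mon–Fri): 27 × 5 = 135.
The 5 extra days are Wednesday, Thursday, Friday, Saturday, Sunday — 3 of them qualify.
Total: 135 + 3 = 138.
Holidays: 10 July 1999 (Sat); 12 July 1999 (Mon); 28 September 1999 (Tue); 15 October 1999 (Fri).
3 of the 4 holidays fall on weekdays; the rest are weekends and were already excluded.
Business days: 138 − 3 = 135.

135 business days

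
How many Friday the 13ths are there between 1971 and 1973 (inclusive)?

4

Friday-the-13ths by year:
1971: Aug
1972: Oct
1973: Apr, Jul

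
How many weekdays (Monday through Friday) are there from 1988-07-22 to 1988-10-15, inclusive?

1988-07-22 is a Friday.
The range spans 86 days (inclusive of both endpoints).
86 = 7 × 12 + 2, so there are 12 full weeks plus 2 extra days.
Each full week contributes 5 weekdays (Mon–Fri): 12 × 5 = 60.
The 2 extra days are Fri, Sat — 1 of them qualifies.
Total: 60 + 1 = 61.

61 weekdays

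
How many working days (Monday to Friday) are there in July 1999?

22 weekdays

1 July 1999 is a Thursday.
The range spans 31 days (inclusive of both endpoints).
31 = 7 × 4 + 3, so there are 4 full weeks plus 3 extra days.
Each full week contributes 5 weekdays (Mon–Fri): 4 × 5 = 20.
The 3 extra days are Thursday, Friday, Saturday — 2 of them qualify.
Total: 20 + 2 = 22.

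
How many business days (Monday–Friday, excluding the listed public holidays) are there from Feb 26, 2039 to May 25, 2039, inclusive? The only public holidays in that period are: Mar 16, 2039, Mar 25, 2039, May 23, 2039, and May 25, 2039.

59 business days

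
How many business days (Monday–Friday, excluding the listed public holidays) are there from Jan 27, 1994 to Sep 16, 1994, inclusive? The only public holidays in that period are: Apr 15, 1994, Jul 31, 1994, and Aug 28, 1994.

Jan 27, 1994 is a Thursday.
The range spans 233 days (inclusive of both endpoints).
233 = 7 × 33 + 2, so there are 33 full weeks plus 2 extra days.
Each full week contributes 5 weekdays (Mon–Fri): 33 × 5 = 165.
The 2 extra days are Thu, Fri — 2 of them qualify.
Total: 165 + 2 = 167.
Holidays: Apr 15, 1994 (Fri); Jul 31, 1994 (Sun); Aug 28, 1994 (Sun).
1 of the 3 holidays fall on weekdays; the rest are weekends and were already excluded.
Business days: 167 − 1 = 166.

166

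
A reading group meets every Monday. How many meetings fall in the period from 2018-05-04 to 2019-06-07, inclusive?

2018-05-04 is a Friday.
From 2018-05-04 to 2019-06-07 is 400 days inclusive.
400 = 7 × 57 + 1, so there are 57 full weeks plus 1 extra day.
Each full week contributes one Monday: 57 so far.
The 1 extra day is Friday — none qualify.
Total: 57 + 0 = 57.

57 Mondays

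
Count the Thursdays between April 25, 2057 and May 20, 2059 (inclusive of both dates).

108 Thursdays

April 25, 2057 is a Wednesday.
The range spans 756 days (inclusive of both endpoints).
756 = 7 × 108, so the span is exactly 108 full weeks.
Each full week contributes one Thursday: 108 so far.
Total: 108.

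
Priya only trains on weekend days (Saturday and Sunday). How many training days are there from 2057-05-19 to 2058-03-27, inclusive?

2057-05-19 is a Saturday.
That's 313 days from start to end, counting both.
313 = 7 × 44 + 5, so there are 44 full weeks plus 5 extra days.
Each full week contributes 2 weekend days (Sat, Sun): 44 × 2 = 88.
The 5 extra days are Sat, Sun, Mon, Tue, Wed — 2 of them qualify.
Total: 88 + 2 = 90.

90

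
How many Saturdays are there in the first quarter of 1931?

13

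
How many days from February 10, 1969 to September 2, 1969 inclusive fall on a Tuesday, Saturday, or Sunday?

February 10, 1969 is a Monday.
From February 10, 1969 to September 2, 1969 is 205 days inclusive.
205 = 7 × 29 + 2, so there are 29 full weeks plus 2 extra days.
Each full week contributes 3 days from the set (Tue, Sat, Sun): 29 × 3 = 87.
The 2 extra days are Mon, Tue — 1 of them qualifies.
Total: 87 + 1 = 88.

88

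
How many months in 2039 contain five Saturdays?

5

A month has five Saturdays exactly when Saturday falls within its first (length − 28) days.
Jan: 31 days, starts Sat → 5 of Sat, Sun, Mon ✓
Feb: 28 days, starts Tue → 5 of (none)
Mar: 31 days, starts Tue → 5 of Tue, Wed, Thu
Apr: 30 days, starts Fri → 5 of Fri, Sat ✓
May: 31 days, starts Sun → 5 of Sun, Mon, Tue
Jun: 30 days, starts Wed → 5 of Wed, Thu
Jul: 31 days, starts Fri → 5 of Fri, Sat, Sun ✓
Aug: 31 days, starts Mon → 5 of Mon, Tue, Wed
Sep: 30 days, starts Thu → 5 of Thu, Fri
Oct: 31 days, starts Sat → 5 of Sat, Sun, Mon ✓
Nov: 30 days, starts Tue → 5 of Tue, Wed
Dec: 31 days, starts Thu → 5 of Thu, Fri, Sat ✓
Months with five Saturdays: Jan, Apr, Jul, Oct, Dec.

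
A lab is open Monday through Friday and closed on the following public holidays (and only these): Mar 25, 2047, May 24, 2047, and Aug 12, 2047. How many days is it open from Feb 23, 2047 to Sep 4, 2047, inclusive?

Feb 23, 2047 is a Saturday.
That's 194 days from start to end, counting both.
194 = 7 × 27 + 5, so there are 27 full weeks plus 5 extra days.
Each full week contributes 5 weekdays (Mon–Fri): 27 × 5 = 135.
The 5 extra days are Saturday, Sunday, Monday, Tuesday, Wednesday — 3 of them qualify.
Total: 135 + 3 = 138.
Holidays: Mar 25, 2047 (Mon); May 24, 2047 (Fri); Aug 12, 2047 (Mon).
All 3 holidays fall on weekdays, so subtract 3.
Business days: 138 − 3 = 135.

135 business days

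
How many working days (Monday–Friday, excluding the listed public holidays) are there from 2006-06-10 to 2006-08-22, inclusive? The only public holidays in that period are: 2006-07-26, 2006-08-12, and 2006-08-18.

2006-06-10 is a Saturday.
The range spans 74 days (inclusive of both endpoints).
74 = 7 × 10 + 4, so there are 10 full weeks plus 4 extra days.
Each full week contributes 5 weekdays (Mon–Fri): 10 × 5 = 50.
The 4 extra days are Saturday, Sunday, Monday, Tuesday — 2 of them qualify.
Total: 50 + 2 = 52.
Holidays: 2006-07-26 (Wed); 2006-08-12 (Sat); 2006-08-18 (Fri).
2 of the 3 holidays fall on weekdays; the rest are weekends and were already excluded.
Business days: 52 − 2 = 50.

50 working days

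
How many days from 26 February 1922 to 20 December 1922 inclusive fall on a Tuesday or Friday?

85

26 February 1922 is a Sunday.
That's 298 days from start to end, counting both.
298 = 7 × 42 + 4, so there are 42 full weeks plus 4 extra days.
Each full week contributes 2 days from the set (Tue, Fri): 42 × 2 = 84.
The 4 extra days are Sun, Mon, Tue, Wed — 1 of them qualifies.
Total: 84 + 1 = 85.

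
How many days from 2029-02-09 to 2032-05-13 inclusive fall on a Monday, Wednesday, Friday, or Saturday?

680

2029-02-09 is a Friday.
The range spans 1190 days (inclusive of both endpoints).
1190 = 7 × 170, so the span is exactly 170 full weeks.
Each full week contributes 4 days from the set (Mon, Wed, Fri, Sat): 170 × 4 = 680.
Total: 680.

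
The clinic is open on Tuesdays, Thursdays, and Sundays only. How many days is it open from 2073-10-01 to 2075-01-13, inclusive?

202

2073-10-01 is a Sunday.
The range spans 470 days (inclusive of both endpoints).
470 = 7 × 67 + 1, so there are 67 full weeks plus 1 extra day.
Each full week contributes 3 days from the set (Tue, Thu, Sun): 67 × 3 = 201.
The 1 extra day is Sunday — 1 of them qualifies.
Total: 201 + 1 = 202.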